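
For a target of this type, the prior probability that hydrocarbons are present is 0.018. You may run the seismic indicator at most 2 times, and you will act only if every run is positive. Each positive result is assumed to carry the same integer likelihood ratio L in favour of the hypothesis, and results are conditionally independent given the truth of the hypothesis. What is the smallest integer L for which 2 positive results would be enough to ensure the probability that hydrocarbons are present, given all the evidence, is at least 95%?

Prior odds = 0.018/0.982 = 9/491.
Target odds = 0.95/0.05 = 19.
Need L² ≥ 19 ÷ (9/491) = 9329/9.
32² = 1024 < 9329/9 ≤ 1089 = 33², so L = 33.

33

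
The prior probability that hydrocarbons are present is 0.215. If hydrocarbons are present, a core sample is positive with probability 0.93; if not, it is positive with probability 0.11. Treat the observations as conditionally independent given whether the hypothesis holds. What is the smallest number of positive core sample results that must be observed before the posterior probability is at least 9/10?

2

Prior odds: 0.215 ÷ 0.785 = 43/157.
Likelihood ratio of a positive = 0.93/0.11 = 93/11.
Target posterior odds = 0.9/0.1 = 9.
Require (93/11)ⁿ ≥ 9 ÷ (43/157) = 1413/43.
(93/11)¹ = 93/11 falls short of 1413/43 but (93/11)² = 8649/121 reaches it, so n = 2.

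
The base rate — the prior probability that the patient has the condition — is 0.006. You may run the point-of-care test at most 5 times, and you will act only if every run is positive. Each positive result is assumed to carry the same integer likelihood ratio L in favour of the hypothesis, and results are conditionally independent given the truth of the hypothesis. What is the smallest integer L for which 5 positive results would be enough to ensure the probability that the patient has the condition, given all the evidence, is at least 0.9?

Prior odds = 0.006/0.994 = 3/497.
Target odds = 0.9/0.1 = 9.
Need L⁵ ≥ 9 ÷ (3/497) = 1491.
4⁵ = 1024 < 1491 ≤ 3125 = 5⁵, so L = 5.

5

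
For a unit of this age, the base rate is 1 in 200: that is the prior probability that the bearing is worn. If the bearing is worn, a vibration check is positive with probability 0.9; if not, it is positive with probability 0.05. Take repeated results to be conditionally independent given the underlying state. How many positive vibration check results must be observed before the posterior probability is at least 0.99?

Prior odds = 0.005/0.995 = 1/199.
Likelihood ratio of a positive = 0.9/0.05 = 18.
Target posterior odds = 0.99/0.01 = 99.
Require 18ⁿ ≥ 99 ÷ (1/199) = 19701.
18³ = 5832 falls short of 19701 but 18⁴ = 104976 reaches it, so n = 4.

4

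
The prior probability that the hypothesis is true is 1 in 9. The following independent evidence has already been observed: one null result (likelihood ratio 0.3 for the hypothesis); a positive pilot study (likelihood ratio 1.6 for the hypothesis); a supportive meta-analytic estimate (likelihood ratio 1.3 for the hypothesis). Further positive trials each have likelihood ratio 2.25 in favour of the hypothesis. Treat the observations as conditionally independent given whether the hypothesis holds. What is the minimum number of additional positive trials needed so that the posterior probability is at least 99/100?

9

Prior odds = (1/9)/(8/9) = 0.125.
Combined Bayes factor of the evidence already in hand = 0.3 × 1.6 × 1.3 = 0.624.
Odds after that evidence = 0.125 × 0.624 = 0.078.
Target odds = 0.99/0.01 = 99.
Need 2.25ⁿ ≥ 99 ÷ 0.078 = 16500/13.
2.25⁸ = 43046721/65536 falls short of 16500/13 but 2.25⁹ = 387420489/262144 reaches it, so n = 9.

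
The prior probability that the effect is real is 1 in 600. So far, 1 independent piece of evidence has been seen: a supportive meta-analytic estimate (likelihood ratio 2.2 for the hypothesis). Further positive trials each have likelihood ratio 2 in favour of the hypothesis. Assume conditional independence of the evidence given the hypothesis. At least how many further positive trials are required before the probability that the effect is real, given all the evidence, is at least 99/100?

Prior odds = (1/600)/(599/600) = 1/599.
Bayes factor of the evidence already in hand = 2.2.
Odds after that evidence = (1/599) × 2.2 = 11/2995.
Target odds = 0.99/0.01 = 99.
Need 2ⁿ ≥ 99 ÷ (11/2995) = 26955.
2¹⁴ = 16384 falls short of 26955 but 2¹⁵ = 32768 reaches it, so n = 15.

15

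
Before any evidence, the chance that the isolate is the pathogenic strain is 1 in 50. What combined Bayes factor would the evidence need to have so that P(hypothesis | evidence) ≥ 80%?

Prior odds = 0.02/0.98 = 1/49.
Target odds = 0.8/0.2 = 4.
Required Bayes factor = 4 ÷ (1/49) = 196.

196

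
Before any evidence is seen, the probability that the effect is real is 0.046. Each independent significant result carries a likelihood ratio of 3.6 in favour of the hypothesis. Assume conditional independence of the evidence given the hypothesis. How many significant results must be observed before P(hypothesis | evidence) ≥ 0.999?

8

Prior odds = 0.046/0.954 = 23/477.
Likelihood ratio per significant result = 3.6.
Target posterior odds = 0.999/0.001 = 999.
Need (23/477) × 3.6ⁿ ≥ 999, i.e. 3.6ⁿ ≥ 476523/23.
3.6⁷ = 612220032/78125 falls short of 476523/23 but 3.6⁸ ≈28211.1 reaches it, so n = 8.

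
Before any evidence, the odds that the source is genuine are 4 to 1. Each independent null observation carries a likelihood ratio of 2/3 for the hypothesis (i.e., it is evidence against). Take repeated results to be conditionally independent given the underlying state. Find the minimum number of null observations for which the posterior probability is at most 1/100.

15

Prior odds = 4.
Likelihood ratio per null observation = 2/3.
Target posterior odds = 0.01/0.99 = 1/99.
Require (2/3)ⁿ ≤ 1/99 ÷ 4 = 1/396.
(2/3)¹⁴ = 16384/4782969 is still above 1/396 but (2/3)¹⁵ = 32768/14348907 is at or below it, so n = 15.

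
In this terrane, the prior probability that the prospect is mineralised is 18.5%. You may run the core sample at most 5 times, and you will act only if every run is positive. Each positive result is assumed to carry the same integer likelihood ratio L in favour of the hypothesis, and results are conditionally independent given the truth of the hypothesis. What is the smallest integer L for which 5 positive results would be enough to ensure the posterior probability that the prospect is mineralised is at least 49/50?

Prior odds = 0.185/0.815 = 37/163.
Target odds = 0.98/0.02 = 49.
Need L⁵ ≥ 49 ÷ (37/163) = 7987/37.
2⁵ = 32 < 7987/37 ≤ 243 = 3⁵, so L = 3.

3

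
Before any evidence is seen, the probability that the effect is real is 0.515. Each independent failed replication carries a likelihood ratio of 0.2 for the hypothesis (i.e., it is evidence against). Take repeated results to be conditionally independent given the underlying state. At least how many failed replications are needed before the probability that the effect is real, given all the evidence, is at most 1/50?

Prior odds = 0.515/0.485 = 103/97.
Likelihood ratio per failed replication = 0.2.
Target odds: 0.02 ÷ 0.98 = 1/49.
Need (103/97) × 0.2ⁿ ≤ 1/49, i.e. 0.2ⁿ ≤ 97/5047.
0.2² = 0.04 is still above 97/5047 but 0.2³ = 0.008 is at or below it, so n = 3.

3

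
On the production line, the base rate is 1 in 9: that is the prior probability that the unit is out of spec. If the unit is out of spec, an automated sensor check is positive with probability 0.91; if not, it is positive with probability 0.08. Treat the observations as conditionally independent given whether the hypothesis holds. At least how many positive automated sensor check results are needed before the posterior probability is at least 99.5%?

4

Prior odds = (1/9)/(8/9) = 0.125.
Likelihood ratio of a positive = 0.91/0.08 = 11.375.
Target posterior odds = 0.995/0.005 = 199.
Require 11.375ⁿ ≥ 199 ÷ 0.125 = 1592.
11.375³ = 753571/512 falls short of 1592 but 11.375⁴ = 68574961/4096 reaches it, so n = 4.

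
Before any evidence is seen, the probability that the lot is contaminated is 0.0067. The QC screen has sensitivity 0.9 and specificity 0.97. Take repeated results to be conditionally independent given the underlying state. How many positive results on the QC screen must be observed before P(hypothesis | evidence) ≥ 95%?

Prior odds = 0.0067/0.9933 = 67/9933.
False-positive rate = 1 − 0.97 = 0.03; likelihood ratio of a positive = 0.9/0.03 = 30.
Target odds: 0.95 ÷ 0.05 = 19.
Need (67/9933) × 30ⁿ ≥ 19, i.e. 30ⁿ ≥ 188727/67.
30² = 900 falls short of 188727/67 but 30³ = 27000 reaches it, so n = 3.

3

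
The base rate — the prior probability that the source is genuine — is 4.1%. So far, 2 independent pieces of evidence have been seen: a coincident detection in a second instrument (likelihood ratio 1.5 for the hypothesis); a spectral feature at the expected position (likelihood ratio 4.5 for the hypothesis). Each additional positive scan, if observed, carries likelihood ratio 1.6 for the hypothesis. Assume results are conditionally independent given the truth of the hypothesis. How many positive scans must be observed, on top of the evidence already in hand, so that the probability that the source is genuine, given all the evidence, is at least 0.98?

11

Prior odds = 0.041/0.959 = 41/959.
Combined Bayes factor of the evidence already in hand = 1.5 × 4.5 = 6.75.
Odds after that evidence = (41/959) × 6.75 = 1107/3836.
Target odds = 0.98/0.02 = 49.
Need 1.6ⁿ ≥ 49 ÷ (1107/3836) = 187964/1107.
1.6¹⁰ ≈109.951 falls short of 187964/1107 but 1.6¹¹ ≈175.922 reaches it, so n = 11.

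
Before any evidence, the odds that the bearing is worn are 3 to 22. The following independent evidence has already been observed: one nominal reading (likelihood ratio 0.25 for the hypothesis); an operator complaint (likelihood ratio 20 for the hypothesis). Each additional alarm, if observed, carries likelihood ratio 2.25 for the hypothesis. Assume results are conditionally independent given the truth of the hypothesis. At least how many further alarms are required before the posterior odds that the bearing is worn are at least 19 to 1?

Prior odds = 3/22.
Combined Bayes factor of the evidence already in hand = 0.25 × 20 = 5.
Odds after that evidence = (3/22) × 5 = 15/22.
Target odds = 19.
Need 2.25ⁿ ≥ 19 ÷ (15/22) = 418/15.
2.25⁴ = 25.62890625 falls short of 418/15 but 2.25⁵ = 59049/1024 reaches it, so n = 5.

5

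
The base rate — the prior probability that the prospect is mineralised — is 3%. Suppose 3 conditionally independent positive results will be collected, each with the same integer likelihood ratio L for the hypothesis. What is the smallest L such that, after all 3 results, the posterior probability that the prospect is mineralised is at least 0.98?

12

Prior odds = 0.03/0.97 = 3/97.
Target odds = 0.98/0.02 = 49.
Need L³ ≥ 49 ÷ (3/97) = 4753/3.
11³ = 1331 < 4753/3 ≤ 1728 = 12³, so L = 12.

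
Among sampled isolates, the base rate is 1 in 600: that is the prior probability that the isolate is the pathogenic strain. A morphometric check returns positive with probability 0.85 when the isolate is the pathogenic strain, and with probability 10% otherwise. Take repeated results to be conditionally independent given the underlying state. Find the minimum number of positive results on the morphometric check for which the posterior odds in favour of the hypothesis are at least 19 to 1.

5

Prior odds = (1/600)/(599/600) = 1/599.
Likelihood ratio of a positive result = 0.85/0.1 = 8.5.
Target odds = 19.
Need (1/599) × 8.5ⁿ ≥ 19, i.e. 8.5ⁿ ≥ 11381.
8.5⁴ = 5220.0625 falls short of 11381 but 8.5⁵ = 44370.53125 reaches it, so n = 5.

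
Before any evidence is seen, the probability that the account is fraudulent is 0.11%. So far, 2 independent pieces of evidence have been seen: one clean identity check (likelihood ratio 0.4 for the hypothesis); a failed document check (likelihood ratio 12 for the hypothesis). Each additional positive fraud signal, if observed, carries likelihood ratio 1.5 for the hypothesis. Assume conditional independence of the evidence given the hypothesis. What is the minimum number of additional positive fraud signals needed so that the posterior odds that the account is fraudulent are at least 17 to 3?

18

Prior odds = 0.0011/0.9989 = 11/9989.
Combined Bayes factor of the evidence already in hand = 0.4 × 12 = 4.8.
Odds after that evidence = (11/9989) × 4.8 = 264/49945.
Target odds = 17/3.
Need 1.5ⁿ ≥ 17/3 ÷ (264/49945) = 849065/792.
1.5¹⁷ = 129140163/131072 falls short of 849065/792 but 1.5¹⁸ = 387420489/262144 reaches it, so n = 18.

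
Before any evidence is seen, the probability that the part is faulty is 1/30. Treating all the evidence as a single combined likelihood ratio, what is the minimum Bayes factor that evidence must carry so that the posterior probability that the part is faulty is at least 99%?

Prior odds = (1/30)/(29/30) = 1/29.
Target odds = 0.99/0.01 = 99.
Required Bayes factor = 99 ÷ (1/29) = 2871.

2871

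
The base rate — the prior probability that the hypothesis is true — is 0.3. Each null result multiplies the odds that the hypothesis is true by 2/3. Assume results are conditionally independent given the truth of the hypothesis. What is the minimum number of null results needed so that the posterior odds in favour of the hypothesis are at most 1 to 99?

Prior odds: 0.3 ÷ 0.7 = 3/7.
Likelihood ratio per null result = 2/3.
Target odds = 1/99.
Require (2/3)ⁿ ≤ 1/99 ÷ (3/7) = 7/297.
(2/3)⁹ = 512/19683 is still above 7/297 but (2/3)¹⁰ = 1024/59049 is at or below it, so n = 10.

10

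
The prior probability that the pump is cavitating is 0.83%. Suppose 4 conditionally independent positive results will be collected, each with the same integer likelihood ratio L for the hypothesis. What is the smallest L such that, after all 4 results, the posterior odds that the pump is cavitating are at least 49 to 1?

9

Prior odds = 0.0083/0.9917 = 83/9917.
Target odds = 49.
Need L⁴ ≥ 49 ÷ (83/9917) = 485933/83.
8⁴ = 4096 < 485933/83 ≤ 6561 = 9⁴, so L = 9.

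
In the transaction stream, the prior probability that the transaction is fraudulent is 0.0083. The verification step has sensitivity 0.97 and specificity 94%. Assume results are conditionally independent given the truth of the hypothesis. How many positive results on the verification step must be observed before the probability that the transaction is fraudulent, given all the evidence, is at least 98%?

4

Prior odds = 0.0083/0.9917 = 83/9917.
False-positive rate = 1 − 0.94 = 0.06; likelihood ratio of a positive = 0.97/0.06 = 97/6.
Target posterior odds = 0.98/0.02 = 49.
Need (83/9917) × (97/6)ⁿ ≥ 49, i.e. (97/6)ⁿ ≥ 485933/83.
(97/6)³ = 912673/216 falls short of 485933/83 but (97/6)⁴ = 88529281/1296 reaches it, so n = 4.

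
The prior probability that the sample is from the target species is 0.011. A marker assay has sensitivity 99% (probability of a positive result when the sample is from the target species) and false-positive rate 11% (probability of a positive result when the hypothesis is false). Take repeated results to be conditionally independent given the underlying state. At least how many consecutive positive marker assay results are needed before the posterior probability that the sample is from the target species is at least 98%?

4

Prior odds: 0.011 ÷ 0.989 = 11/989.
Likelihood ratio of a positive result = 0.99/0.11 = 9.
Target odds: 0.98 ÷ 0.02 = 49.
Need (11/989) × 9ⁿ ≥ 49, i.e. 9ⁿ ≥ 48461/11.
9³ = 729 falls short of 48461/11 but 9⁴ = 6561 reaches it, so n = 4.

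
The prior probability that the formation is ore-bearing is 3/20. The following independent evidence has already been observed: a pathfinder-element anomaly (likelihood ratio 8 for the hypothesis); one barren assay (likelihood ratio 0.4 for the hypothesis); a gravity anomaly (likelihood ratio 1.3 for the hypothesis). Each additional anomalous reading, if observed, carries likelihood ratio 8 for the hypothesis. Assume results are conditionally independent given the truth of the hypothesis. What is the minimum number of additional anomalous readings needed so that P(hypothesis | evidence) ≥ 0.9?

Prior odds = 0.15/0.85 = 3/17.
Combined Bayes factor of the evidence already in hand = 8 × 0.4 × 1.3 = 4.16.
Odds after that evidence = (3/17) × 4.16 = 312/425.
Target odds = 0.9/0.1 = 9.
Need 8ⁿ ≥ 9 ÷ (312/425) = 1275/104.
8¹ = 8 falls short of 1275/104 but 8² = 64 reaches it, so n = 2.

2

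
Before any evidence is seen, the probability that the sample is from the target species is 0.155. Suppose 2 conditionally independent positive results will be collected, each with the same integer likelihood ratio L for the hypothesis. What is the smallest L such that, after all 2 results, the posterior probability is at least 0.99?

Prior odds = 0.155/0.845 = 31/169.
Target odds = 0.99/0.01 = 99.
Need L² ≥ 99 ÷ (31/169) = 16731/31.
23² = 529 < 16731/31 ≤ 576 = 24², so L = 24.

24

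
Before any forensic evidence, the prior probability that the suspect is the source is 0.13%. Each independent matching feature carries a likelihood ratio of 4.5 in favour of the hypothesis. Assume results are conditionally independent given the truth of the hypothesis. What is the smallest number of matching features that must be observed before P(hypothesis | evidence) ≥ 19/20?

7

Prior odds = 0.0013/0.9987 = 13/9987.
Likelihood ratio per matching feature = 4.5.
Target posterior odds = 0.95/0.05 = 19.
Need (13/9987) × 4.5ⁿ ≥ 19, i.e. 4.5ⁿ ≥ 189753/13.
4.5⁶ = 8303.765625 falls short of 189753/13 but 4.5⁷ = 4782969/128 reaches it, so n = 7.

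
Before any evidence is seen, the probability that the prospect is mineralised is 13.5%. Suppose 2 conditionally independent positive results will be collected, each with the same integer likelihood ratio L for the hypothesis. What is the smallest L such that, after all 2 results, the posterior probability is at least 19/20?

12

Prior odds = 0.135/0.865 = 27/173.
Target odds = 0.95/0.05 = 19.
Need L² ≥ 19 ÷ (27/173) = 3287/27.
11² = 121 < 3287/27 ≤ 144 = 12², so L = 12.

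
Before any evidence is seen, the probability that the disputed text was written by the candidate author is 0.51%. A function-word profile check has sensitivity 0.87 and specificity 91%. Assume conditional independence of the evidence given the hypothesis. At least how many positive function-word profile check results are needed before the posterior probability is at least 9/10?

4

Prior odds: 0.0051 ÷ 0.9949 = 51/9949.
False-positive rate = 1 − 0.91 = 0.09; likelihood ratio of a positive = 0.87/0.09 = 29/3.
Target posterior odds = 0.9/0.1 = 9.
Need (51/9949) × (29/3)ⁿ ≥ 9, i.e. (29/3)ⁿ ≥ 29847/17.
(29/3)³ = 24389/27 falls short of 29847/17 but (29/3)⁴ = 707281/81 reaches it, so n = 4.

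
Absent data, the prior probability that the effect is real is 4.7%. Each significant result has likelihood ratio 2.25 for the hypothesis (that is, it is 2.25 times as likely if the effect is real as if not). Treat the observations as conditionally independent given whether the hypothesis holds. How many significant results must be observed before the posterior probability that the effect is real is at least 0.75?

Prior odds: 0.047 ÷ 0.953 = 47/953.
Likelihood ratio per significant result = 2.25.
Target posterior odds = 0.75/0.25 = 3.
Need (47/953) × 2.25ⁿ ≥ 3, i.e. 2.25ⁿ ≥ 2859/47.
2.25⁵ = 59049/1024 falls short of 2859/47 but 2.25⁶ = 531441/4096 reaches it, so n = 6.

6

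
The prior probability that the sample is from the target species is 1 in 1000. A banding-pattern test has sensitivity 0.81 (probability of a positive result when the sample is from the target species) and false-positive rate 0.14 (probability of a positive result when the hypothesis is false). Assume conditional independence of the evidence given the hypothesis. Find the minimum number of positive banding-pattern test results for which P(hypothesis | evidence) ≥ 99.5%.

Prior odds: 0.001 ÷ 0.999 = 1/999.
Likelihood ratio of a positive result = 0.81/0.14 = 81/14.
Target posterior odds = 0.995/0.005 = 199.
Require (81/14)ⁿ ≥ 199 ÷ (1/999) = 198801.
(81/14)⁶ ≈37509.6 falls short of 198801 but (81/14)⁷ ≈217020 reaches it, so n = 7.

7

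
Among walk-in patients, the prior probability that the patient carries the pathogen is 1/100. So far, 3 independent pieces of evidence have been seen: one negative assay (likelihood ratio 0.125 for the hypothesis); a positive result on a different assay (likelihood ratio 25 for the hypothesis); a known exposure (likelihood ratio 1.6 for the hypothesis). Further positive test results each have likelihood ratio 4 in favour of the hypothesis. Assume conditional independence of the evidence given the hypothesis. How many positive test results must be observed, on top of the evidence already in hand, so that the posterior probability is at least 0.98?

5

Prior odds = 0.01/0.99 = 1/99.
Combined Bayes factor of the evidence already in hand = 0.125 × 25 × 1.6 = 5.
Odds after that evidence = (1/99) × 5 = 5/99.
Target odds = 0.98/0.02 = 49.
Need 4ⁿ ≥ 49 ÷ (5/99) = 970.2.
4⁴ = 256 falls short of 970.2 but 4⁵ = 1024 reaches it, so n = 5.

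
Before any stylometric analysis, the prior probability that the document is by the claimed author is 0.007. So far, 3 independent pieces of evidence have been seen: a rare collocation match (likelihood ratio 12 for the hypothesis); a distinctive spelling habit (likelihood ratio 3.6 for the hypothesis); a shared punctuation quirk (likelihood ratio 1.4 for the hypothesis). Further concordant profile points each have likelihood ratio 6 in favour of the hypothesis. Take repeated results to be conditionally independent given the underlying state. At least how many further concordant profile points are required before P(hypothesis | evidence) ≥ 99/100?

4

Prior odds = 0.007/0.993 = 7/993.
Combined Bayes factor of the evidence already in hand = 12 × 3.6 × 1.4 = 60.48.
Odds after that evidence = (7/993) × 60.48 = 3528/8275.
Target odds = 0.99/0.01 = 99.
Need 6ⁿ ≥ 99 ÷ (3528/8275) = 91025/392.
6³ = 216 falls short of 91025/392 but 6⁴ = 1296 reaches it, so n = 4.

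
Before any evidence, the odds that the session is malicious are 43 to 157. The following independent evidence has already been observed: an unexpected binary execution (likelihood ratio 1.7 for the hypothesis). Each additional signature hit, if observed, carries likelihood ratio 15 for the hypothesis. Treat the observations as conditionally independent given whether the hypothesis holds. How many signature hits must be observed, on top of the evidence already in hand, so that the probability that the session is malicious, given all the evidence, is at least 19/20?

2

Prior odds = 43/157.
Bayes factor of the evidence already in hand = 1.7.
Odds after that evidence = (43/157) × 1.7 = 731/1570.
Target odds = 0.95/0.05 = 19.
Need 15ⁿ ≥ 19 ÷ (731/1570) = 29830/731.
15¹ = 15 falls short of 29830/731 but 15² = 225 reaches it, so n = 2.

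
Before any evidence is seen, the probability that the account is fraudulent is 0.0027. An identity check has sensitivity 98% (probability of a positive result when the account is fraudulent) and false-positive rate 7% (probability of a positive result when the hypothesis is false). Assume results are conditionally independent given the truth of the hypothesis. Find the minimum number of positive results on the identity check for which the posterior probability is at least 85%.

3

Prior odds: 0.0027 ÷ 0.9973 = 27/9973.
Likelihood ratio of a positive result = 0.98/0.07 = 14.
Target odds: 0.85 ÷ 0.15 = 17/3.
Need (27/9973) × 14ⁿ ≥ 17/3, i.e. 14ⁿ ≥ 169541/81.
14² = 196 falls short of 169541/81 but 14³ = 2744 reaches it, so n = 3.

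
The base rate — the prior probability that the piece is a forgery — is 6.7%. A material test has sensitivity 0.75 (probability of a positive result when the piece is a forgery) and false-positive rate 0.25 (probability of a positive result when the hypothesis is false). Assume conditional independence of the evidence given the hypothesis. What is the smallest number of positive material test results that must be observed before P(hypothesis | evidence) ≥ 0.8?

Prior odds = 0.067/0.933 = 67/933.
Likelihood ratio of a positive result = 0.75/0.25 = 3.
Target odds: 0.8 ÷ 0.2 = 4.
Require 3ⁿ ≥ 4 ÷ (67/933) = 3732/67.
3³ = 27 falls short of 3732/67 but 3⁴ = 81 reaches it, so n = 4.

4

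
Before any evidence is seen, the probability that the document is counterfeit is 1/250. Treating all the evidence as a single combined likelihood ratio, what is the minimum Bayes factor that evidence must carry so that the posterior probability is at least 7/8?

Prior odds = 0.004/0.996 = 1/249.
Target odds = 0.875/0.125 = 7.
Required Bayes factor = 7 ÷ (1/249) = 1743.

1743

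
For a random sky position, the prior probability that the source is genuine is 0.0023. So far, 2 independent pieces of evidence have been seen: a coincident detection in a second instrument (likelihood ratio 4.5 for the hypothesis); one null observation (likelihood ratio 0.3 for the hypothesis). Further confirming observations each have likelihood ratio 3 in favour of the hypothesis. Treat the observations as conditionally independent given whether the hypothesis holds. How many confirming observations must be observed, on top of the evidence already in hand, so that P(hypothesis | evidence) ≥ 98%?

Prior odds = 0.0023/0.9977 = 23/9977.
Combined Bayes factor of the evidence already in hand = 4.5 × 0.3 = 1.35.
Odds after that evidence = (23/9977) × 1.35 = 621/199540.
Target odds = 0.98/0.02 = 49.
Need 3ⁿ ≥ 49 ÷ (621/199540) = 9777460/621.
3⁸ = 6561 falls short of 9777460/621 but 3⁹ = 19683 reaches it, so n = 9.

9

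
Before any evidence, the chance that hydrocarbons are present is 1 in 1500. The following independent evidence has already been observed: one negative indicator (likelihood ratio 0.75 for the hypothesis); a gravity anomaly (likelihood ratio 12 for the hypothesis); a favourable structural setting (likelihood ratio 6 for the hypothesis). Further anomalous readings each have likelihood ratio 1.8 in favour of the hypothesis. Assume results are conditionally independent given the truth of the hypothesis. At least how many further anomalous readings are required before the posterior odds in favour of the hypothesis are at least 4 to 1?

Prior odds = (1/1500)/(1499/1500) = 1/1499.
Combined Bayes factor of the evidence already in hand = 0.75 × 12 × 6 = 54.
Odds after that evidence = (1/1499) × 54 = 54/1499.
Target odds = 4.
Need 1.8ⁿ ≥ 4 ÷ (54/1499) = 2998/27.
1.8⁸ = 43046721/390625 falls short of 2998/27 but 1.8⁹ = 387420489/1953125 reaches it, so n = 9.

9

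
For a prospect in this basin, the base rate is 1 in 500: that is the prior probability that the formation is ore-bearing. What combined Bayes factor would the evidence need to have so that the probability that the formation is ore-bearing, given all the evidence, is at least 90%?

Prior odds = 0.002/0.998 = 1/499.
Target odds = 0.9/0.1 = 9.
Required Bayes factor = 9 ÷ (1/499) = 4491.

4491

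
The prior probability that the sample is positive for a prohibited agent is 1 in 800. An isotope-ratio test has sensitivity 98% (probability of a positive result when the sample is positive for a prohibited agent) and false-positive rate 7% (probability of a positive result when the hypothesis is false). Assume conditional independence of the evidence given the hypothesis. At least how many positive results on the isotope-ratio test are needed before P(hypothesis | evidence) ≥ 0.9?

4

Prior odds = 0.00125/0.99875 = 1/799.
Likelihood ratio of a positive result = 0.98/0.07 = 14.
Target posterior odds = 0.9/0.1 = 9.
Need (1/799) × 14ⁿ ≥ 9, i.e. 14ⁿ ≥ 7191.
14³ = 2744 falls short of 7191 but 14⁴ = 38416 reaches it, so n = 4.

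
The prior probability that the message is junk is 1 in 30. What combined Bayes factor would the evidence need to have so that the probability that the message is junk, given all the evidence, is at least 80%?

116

Prior odds = (1/30)/(29/30) = 1/29.
Target odds = 0.8/0.2 = 4.
Required Bayes factor = 4 ÷ (1/29) = 116.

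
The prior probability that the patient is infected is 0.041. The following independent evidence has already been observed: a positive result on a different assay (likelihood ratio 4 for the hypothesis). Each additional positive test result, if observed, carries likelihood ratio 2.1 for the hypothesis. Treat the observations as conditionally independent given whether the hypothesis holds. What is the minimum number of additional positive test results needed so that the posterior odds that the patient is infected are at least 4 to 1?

Prior odds = 0.041/0.959 = 41/959.
Bayes factor of the evidence already in hand = 4.
Odds after that evidence = (41/959) × 4 = 164/959.
Target odds = 4.
Need 2.1ⁿ ≥ 4 ÷ (164/959) = 959/41.
2.1⁴ = 19.4481 falls short of 959/41 but 2.1⁵ = 4084101/100000 reaches it, so n = 5.

5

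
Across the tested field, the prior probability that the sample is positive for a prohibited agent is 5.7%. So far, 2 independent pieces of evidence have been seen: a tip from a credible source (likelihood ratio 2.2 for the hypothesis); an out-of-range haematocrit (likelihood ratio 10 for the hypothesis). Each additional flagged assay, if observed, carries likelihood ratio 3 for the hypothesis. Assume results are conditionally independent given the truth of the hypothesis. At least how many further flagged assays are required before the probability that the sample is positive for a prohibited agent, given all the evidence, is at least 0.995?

Prior odds = 0.057/0.943 = 57/943.
Combined Bayes factor of the evidence already in hand = 2.2 × 10 = 22.
Odds after that evidence = (57/943) × 22 = 1254/943.
Target odds = 0.995/0.005 = 199.
Need 3ⁿ ≥ 199 ÷ (1254/943) = 187657/1254.
3⁴ = 81 falls short of 187657/1254 but 3⁵ = 243 reaches it, so n = 5.

5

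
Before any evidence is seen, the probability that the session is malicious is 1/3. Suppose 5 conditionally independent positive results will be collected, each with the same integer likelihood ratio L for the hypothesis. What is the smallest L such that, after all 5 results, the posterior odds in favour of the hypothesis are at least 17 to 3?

Prior odds = (1/3)/(2/3) = 0.5.
Target odds = 17/3.
Need L⁵ ≥ 17/3 ÷ 0.5 = 34/3.
1⁵ = 1 < 34/3 ≤ 32 = 2⁵, so L = 2.

2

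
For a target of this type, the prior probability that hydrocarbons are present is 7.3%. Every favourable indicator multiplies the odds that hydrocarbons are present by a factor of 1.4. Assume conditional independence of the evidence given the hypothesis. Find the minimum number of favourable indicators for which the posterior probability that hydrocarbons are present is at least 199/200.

24

Prior odds: 0.073 ÷ 0.927 = 73/927.
Likelihood ratio per favourable indicator = 1.4.
Target posterior odds = 0.995/0.005 = 199.
Require 1.4ⁿ ≥ 199 ÷ (73/927) = 184473/73.
1.4²³ ≈2295.86 falls short of 184473/73 but 1.4²⁴ ≈3214.2 reaches it, so n = 24.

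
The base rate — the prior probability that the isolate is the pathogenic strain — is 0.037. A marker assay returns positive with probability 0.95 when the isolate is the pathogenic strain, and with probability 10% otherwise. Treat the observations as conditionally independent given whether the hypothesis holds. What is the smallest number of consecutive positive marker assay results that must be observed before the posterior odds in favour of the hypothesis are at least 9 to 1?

3

Prior odds: 0.037 ÷ 0.963 = 37/963.
Likelihood ratio of a positive result = 0.95/0.1 = 9.5.
Target odds = 9.
Need (37/963) × 9.5ⁿ ≥ 9, i.e. 9.5ⁿ ≥ 8667/37.
9.5² = 90.25 falls short of 8667/37 but 9.5³ = 857.375 reaches it, so n = 3.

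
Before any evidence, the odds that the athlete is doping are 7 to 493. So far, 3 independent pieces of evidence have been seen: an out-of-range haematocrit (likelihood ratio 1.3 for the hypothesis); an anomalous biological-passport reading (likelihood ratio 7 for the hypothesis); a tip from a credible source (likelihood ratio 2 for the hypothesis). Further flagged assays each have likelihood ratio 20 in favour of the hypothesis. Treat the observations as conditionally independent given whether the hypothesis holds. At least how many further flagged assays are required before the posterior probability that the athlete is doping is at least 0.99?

2

Prior odds = 7/493.
Combined Bayes factor of the evidence already in hand = 1.3 × 7 × 2 = 18.2.
Odds after that evidence = (7/493) × 18.2 = 637/2465.
Target odds = 0.99/0.01 = 99.
Need 20ⁿ ≥ 99 ÷ (637/2465) = 244035/637.
20¹ = 20 falls short of 244035/637 but 20² = 400 reaches it, so n = 2.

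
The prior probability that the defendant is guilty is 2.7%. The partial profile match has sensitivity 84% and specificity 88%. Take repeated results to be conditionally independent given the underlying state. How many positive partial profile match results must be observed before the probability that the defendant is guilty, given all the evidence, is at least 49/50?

4

Prior odds: 0.027 ÷ 0.973 = 27/973.
False-positive rate = 1 − 0.88 = 0.12; likelihood ratio of a positive = 0.84/0.12 = 7.
Target odds: 0.98 ÷ 0.02 = 49.
Require 7ⁿ ≥ 49 ÷ (27/973) = 47677/27.
7³ = 343 falls short of 47677/27 but 7⁴ = 2401 reaches it, so n = 4.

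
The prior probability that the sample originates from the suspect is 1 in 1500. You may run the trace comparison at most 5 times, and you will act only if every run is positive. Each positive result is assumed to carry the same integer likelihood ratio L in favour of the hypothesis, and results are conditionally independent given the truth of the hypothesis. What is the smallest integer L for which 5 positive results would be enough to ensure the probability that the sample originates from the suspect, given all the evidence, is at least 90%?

7

Prior odds = (1/1500)/(1499/1500) = 1/1499.
Target odds = 0.9/0.1 = 9.
Need L⁵ ≥ 9 ÷ (1/1499) = 13491.
6⁵ = 7776 < 13491 ≤ 16807 = 7⁵, so L = 7.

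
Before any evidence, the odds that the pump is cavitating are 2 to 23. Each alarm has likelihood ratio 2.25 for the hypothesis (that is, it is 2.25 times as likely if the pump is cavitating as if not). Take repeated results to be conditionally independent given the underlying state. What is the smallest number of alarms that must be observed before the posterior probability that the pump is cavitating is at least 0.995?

Prior odds = 2/23.
Likelihood ratio per alarm = 2.25.
Target posterior odds = 0.995/0.005 = 199.
Require 2.25ⁿ ≥ 199 ÷ (2/23) = 2288.5.
2.25⁹ = 387420489/262144 falls short of 2288.5 but 2.25¹⁰ ≈3325.26 reaches it, so n = 10.

10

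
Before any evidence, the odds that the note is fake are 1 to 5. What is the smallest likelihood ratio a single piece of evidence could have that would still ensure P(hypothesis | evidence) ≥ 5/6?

25

Prior odds = 0.2.
Target odds = (5/6)/(1/6) = 5.
Required Bayes factor = 5 ÷ 0.2 = 25.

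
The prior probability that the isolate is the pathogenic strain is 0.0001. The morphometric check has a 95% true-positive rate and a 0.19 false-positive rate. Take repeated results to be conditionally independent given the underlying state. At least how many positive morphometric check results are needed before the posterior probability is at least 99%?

9

Prior odds: 0.0001 ÷ 0.9999 = 1/9999.
Likelihood ratio of a positive result = 0.95/0.19 = 5.
Target odds: 0.99 ÷ 0.01 = 99.
Require 5ⁿ ≥ 99 ÷ (1/9999) = 989901.
5⁸ = 390625 falls short of 989901 but 5⁹ = 1953125 reaches it, so n = 9.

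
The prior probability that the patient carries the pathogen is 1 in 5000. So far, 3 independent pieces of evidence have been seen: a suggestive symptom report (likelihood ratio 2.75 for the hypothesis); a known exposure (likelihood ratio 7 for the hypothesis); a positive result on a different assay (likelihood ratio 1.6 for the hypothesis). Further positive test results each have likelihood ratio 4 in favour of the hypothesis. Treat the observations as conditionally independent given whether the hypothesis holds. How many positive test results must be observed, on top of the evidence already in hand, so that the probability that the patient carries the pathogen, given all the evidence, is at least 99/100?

Prior odds = 0.0002/0.9998 = 1/4999.
Combined Bayes factor of the evidence already in hand = 2.75 × 7 × 1.6 = 30.8.
Odds after that evidence = (1/4999) × 30.8 = 154/24995.
Target odds = 0.99/0.01 = 99.
Need 4ⁿ ≥ 99 ÷ (154/24995) = 224955/14.
4⁶ = 4096 falls short of 224955/14 but 4⁷ = 16384 reaches it, so n = 7.

7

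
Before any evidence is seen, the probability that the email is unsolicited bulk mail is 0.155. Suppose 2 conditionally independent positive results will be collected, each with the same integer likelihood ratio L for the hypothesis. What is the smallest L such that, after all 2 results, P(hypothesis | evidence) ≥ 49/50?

17

Prior odds = 0.155/0.845 = 31/169.
Target odds = 0.98/0.02 = 49.
Need L² ≥ 49 ÷ (31/169) = 8281/31.
16² = 256 < 8281/31 ≤ 289 = 17², so L = 17.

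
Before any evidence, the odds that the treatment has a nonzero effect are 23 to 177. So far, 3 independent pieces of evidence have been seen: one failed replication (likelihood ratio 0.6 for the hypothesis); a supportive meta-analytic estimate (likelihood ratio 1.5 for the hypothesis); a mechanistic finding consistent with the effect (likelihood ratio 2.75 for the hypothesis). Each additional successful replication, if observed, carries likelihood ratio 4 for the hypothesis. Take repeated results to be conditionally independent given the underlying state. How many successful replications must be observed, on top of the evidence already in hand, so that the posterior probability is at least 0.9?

Prior odds = 23/177.
Combined Bayes factor of the evidence already in hand = 0.6 × 1.5 × 2.75 = 2.475.
Odds after that evidence = (23/177) × 2.475 = 759/2360.
Target odds = 0.9/0.1 = 9.
Need 4ⁿ ≥ 9 ÷ (759/2360) = 7080/253.
4² = 16 falls short of 7080/253 but 4³ = 64 reaches it, so n = 3.

3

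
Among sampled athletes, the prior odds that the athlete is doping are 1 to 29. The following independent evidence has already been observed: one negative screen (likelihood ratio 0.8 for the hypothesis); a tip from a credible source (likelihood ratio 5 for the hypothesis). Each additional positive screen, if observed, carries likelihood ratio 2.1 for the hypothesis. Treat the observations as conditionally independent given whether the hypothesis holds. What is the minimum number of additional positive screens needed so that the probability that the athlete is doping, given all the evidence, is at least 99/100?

Prior odds = 1/29.
Combined Bayes factor of the evidence already in hand = 0.8 × 5 = 4.
Odds after that evidence = (1/29) × 4 = 4/29.
Target odds = 0.99/0.01 = 99.
Need 2.1ⁿ ≥ 99 ÷ (4/29) = 717.75.
2.1⁸ ≈378.229 falls short of 717.75 but 2.1⁹ ≈794.28 reaches it, so n = 9.

9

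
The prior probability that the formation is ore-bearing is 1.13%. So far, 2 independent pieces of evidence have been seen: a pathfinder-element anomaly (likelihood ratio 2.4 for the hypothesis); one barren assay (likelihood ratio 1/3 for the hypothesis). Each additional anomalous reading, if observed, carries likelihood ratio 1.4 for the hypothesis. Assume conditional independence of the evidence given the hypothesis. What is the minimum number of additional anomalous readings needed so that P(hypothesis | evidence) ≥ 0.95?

23

Prior odds = 0.0113/0.9887 = 113/9887.
Combined Bayes factor of the evidence already in hand = 2.4 × (1/3) = 0.8.
Odds after that evidence = (113/9887) × 0.8 = 452/49435.
Target odds = 0.95/0.05 = 19.
Need 1.4ⁿ ≥ 19 ÷ (452/49435) = 939265/452.
1.4²² ≈1639.9 falls short of 939265/452 but 1.4²³ ≈2295.86 reaches it, so n = 23.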